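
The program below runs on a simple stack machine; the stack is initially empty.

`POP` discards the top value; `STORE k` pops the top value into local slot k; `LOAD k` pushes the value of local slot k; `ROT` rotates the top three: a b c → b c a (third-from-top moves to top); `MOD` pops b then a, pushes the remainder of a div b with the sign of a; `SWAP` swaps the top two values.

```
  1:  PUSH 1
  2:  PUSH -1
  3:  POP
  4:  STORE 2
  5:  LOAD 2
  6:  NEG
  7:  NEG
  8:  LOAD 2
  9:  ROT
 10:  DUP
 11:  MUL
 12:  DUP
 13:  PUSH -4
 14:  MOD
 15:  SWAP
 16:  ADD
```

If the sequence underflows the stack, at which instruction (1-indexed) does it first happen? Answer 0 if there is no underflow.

PUSH 1   [1]
PUSH -1  [1, -1]
POP      [1]
STORE 2  []
LOAD 2   [1]
NEG      [-1]
NEG      [1]
LOAD 2   [1, 1]
ROT  — needs 3 operands, stack has 2 → underflow

9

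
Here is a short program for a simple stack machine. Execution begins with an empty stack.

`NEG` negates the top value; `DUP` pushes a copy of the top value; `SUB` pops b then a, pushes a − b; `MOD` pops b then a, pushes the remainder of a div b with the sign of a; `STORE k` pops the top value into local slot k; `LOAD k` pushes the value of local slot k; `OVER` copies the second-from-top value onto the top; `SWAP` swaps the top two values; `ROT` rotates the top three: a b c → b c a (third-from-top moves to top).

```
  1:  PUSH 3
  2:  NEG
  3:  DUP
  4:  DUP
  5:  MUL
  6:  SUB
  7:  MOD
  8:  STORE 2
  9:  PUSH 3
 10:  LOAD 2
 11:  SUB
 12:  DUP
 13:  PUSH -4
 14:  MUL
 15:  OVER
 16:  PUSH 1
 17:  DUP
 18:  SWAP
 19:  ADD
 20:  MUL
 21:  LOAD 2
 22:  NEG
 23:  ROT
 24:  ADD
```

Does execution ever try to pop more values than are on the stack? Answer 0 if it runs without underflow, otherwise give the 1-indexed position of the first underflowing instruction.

PUSH 3 -> [3]
NEG    -> [-3]
DUP    -> [-3, -3]
DUP    -> [-3, -3, -3]
MUL    -> [-3, 9]
SUB    -> [-12]
MOD  — needs 2 operands, stack has 1 → underflow

7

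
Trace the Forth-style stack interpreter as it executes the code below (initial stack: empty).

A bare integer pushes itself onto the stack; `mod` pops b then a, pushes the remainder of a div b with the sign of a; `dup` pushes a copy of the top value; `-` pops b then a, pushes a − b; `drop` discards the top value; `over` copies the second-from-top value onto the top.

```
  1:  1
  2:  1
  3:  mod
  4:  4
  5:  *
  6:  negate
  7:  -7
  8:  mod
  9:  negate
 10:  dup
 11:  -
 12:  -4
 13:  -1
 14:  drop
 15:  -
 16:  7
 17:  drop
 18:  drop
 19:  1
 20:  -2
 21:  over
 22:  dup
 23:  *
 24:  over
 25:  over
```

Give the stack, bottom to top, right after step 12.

1      -> 1
1      -> 1 1
mod    -> 0
4      -> 0 4
*      -> 0
negate -> 0
-7     -> 0 -7
mod    -> 0
negate -> 0
dup    -> 0 0
-      -> 0
-4     -> 0 -4

[0, -4]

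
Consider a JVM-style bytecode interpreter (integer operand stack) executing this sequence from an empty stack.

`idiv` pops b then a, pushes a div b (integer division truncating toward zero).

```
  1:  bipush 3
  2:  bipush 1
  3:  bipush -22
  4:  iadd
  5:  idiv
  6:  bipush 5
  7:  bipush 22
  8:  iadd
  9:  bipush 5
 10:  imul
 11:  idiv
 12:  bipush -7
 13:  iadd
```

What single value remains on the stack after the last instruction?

bipush 3   -> [3]
bipush 1   -> [3, 1]
bipush -22 -> [3, 1, -22]
iadd       -> [3, -21]
idiv       -> [0]
bipush 5   -> [0, 5]
bipush 22  -> [0, 5, 22]
iadd       -> [0, 27]
bipush 5   -> [0, 27, 5]
imul       -> [0, 135]
idiv       -> [0]
bipush -7  -> [0, -7]
iadd       -> [-7]

-7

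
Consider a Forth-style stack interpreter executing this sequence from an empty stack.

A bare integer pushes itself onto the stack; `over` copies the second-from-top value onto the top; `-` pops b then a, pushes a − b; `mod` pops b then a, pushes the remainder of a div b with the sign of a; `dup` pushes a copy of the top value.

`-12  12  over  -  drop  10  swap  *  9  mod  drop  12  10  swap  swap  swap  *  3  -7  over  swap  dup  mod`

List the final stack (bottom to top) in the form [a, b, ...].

-12   -12
12    -12 12
over  -12 12 -12
-     -12 24
drop  -12
10    -12 10
swap  10 -12
*     -120
9     -120 9
mod   -3
drop  (empty)
12    12
10    12 10
swap  10 12
swap  12 10
swap  10 12
*     120
3     120 3
-7    120 3 -7
over  120 3 -7 3
swap  120 3 3 -7
dup   120 3 3 -7 -7
mod   120 3 3 0

[120, 3, 3, 0]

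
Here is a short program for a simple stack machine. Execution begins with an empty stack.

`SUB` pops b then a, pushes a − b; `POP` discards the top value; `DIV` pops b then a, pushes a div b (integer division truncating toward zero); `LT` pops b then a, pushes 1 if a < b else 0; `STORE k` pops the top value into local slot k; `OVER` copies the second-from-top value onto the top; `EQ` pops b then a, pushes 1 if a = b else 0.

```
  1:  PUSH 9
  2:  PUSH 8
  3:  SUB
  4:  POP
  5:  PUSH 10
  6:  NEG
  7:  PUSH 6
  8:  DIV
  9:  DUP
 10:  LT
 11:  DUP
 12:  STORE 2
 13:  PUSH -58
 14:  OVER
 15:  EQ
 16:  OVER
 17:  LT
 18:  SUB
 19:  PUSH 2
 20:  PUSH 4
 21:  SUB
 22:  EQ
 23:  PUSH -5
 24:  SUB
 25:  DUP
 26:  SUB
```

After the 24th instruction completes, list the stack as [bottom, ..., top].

[5]

PUSH 9   -> 9
PUSH 8   -> 9 8
SUB      -> 1
POP      -> (empty)
PUSH 10  -> 10
NEG      -> -10
PUSH 6   -> -10 6
DIV      -> -1
DUP      -> -1 -1
LT       -> 0
DUP      -> 0 0
STORE 2  -> 0
PUSH -58 -> 0 -58
OVER     -> 0 -58 0
EQ       -> 0 0
OVER     -> 0 0 0
LT       -> 0 0
SUB      -> 0
PUSH 2   -> 0 2
PUSH 4   -> 0 2 4
SUB      -> 0 -2
EQ       -> 0
PUSH -5  -> 0 -5
SUB      -> 5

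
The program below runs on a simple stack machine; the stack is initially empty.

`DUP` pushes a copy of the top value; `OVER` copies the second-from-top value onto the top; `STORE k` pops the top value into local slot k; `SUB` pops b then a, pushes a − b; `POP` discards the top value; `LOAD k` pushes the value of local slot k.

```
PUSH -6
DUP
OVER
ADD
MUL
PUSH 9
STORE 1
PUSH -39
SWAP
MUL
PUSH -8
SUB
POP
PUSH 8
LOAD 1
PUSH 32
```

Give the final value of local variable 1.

9

PUSH -6   [-6]
DUP       [-6, -6]
OVER      [-6, -6, -6]
ADD       [-6, -12]
MUL       [72]
PUSH 9    [72, 9]
STORE 1   [72]
PUSH -39  [72, -39]
SWAP      [-39, 72]
MUL       [-2808]
PUSH -8   [-2808, -8]
SUB       [-2800]
POP       []
PUSH 8    [8]
LOAD 1    [8, 9]
PUSH 32   [8, 9, 32]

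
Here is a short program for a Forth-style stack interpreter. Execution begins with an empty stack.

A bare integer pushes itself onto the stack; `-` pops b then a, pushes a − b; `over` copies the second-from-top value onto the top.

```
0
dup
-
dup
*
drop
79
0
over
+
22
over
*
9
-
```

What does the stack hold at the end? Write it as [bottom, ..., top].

[79, 79, 1729]

0     0
dup   0 0
-     0
dup   0 0
*     0
drop  (empty)
79    79
0     79 0
over  79 0 79
+     79 79
22    79 79 22
over  79 79 22 79
*     79 79 1738
9     79 79 1738 9
-     79 79 1729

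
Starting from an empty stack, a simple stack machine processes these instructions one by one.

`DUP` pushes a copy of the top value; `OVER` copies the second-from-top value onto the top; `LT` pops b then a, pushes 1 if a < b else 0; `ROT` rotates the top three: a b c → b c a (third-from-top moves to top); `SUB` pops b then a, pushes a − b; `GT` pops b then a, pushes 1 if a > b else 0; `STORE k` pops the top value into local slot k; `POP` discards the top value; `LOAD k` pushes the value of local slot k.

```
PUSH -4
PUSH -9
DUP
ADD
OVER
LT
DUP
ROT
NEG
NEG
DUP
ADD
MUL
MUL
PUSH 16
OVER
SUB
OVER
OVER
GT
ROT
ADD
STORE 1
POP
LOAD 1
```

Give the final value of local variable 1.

PUSH -4 -> [-4]
PUSH -9 -> [-4, -9]
DUP     -> [-4, -9, -9]
ADD     -> [-4, -18]
OVER    -> [-4, -18, -4]
LT      -> [-4, 1]
DUP     -> [-4, 1, 1]
ROT     -> [1, 1, -4]
NEG     -> [1, 1, 4]
NEG     -> [1, 1, -4]
DUP     -> [1, 1, -4, -4]
ADD     -> [1, 1, -8]
MUL     -> [1, -8]
MUL     -> [-8]
PUSH 16 -> [-8, 16]
OVER    -> [-8, 16, -8]
SUB     -> [-8, 24]
OVER    -> [-8, 24, -8]
OVER    -> [-8, 24, -8, 24]
GT      -> [-8, 24, 0]
ROT     -> [24, 0, -8]
ADD     -> [24, -8]
STORE 1 -> [24]
POP     -> []
LOAD 1  -> [-8]

-8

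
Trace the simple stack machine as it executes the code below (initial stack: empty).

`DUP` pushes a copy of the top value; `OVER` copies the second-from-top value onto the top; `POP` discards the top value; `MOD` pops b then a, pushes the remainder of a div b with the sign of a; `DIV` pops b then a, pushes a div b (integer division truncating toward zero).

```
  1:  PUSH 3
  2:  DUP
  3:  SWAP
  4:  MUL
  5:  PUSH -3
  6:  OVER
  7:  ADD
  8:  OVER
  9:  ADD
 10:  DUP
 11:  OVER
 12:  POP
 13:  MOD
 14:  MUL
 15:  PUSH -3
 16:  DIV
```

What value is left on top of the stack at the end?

PUSH 3  : [3]
DUP     : [3, 3]
SWAP    : [3, 3]
MUL     : [9]
PUSH -3 : [9, -3]
OVER    : [9, -3, 9]
ADD     : [9, 6]
OVER    : [9, 6, 9]
ADD     : [9, 15]
DUP     : [9, 15, 15]
OVER    : [9, 15, 15, 15]
POP     : [9, 15, 15]
MOD     : [9, 0]
MUL     : [0]
PUSH -3 : [0, -3]
DIV     : [0]

0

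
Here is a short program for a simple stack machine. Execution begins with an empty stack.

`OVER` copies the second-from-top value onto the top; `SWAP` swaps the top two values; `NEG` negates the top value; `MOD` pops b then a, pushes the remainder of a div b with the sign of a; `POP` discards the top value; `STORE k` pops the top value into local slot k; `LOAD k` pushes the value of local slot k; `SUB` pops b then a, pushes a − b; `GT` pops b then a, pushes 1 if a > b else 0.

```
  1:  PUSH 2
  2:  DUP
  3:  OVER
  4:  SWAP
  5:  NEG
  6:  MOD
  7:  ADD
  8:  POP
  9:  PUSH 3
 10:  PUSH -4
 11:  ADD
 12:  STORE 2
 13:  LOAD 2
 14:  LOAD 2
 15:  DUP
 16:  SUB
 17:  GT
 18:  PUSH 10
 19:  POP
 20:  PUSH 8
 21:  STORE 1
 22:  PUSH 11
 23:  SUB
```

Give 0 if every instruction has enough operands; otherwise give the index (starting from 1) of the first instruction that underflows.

PUSH 2  → [2]
DUP     → [2, 2]
OVER    → [2, 2, 2]
SWAP    → [2, 2, 2]
NEG     → [2, 2, -2]
MOD     → [2, 0]
ADD     → [2]
POP     → []
PUSH 3  → [3]
PUSH -4 → [3, -4]
ADD     → [-1]
STORE 2 → []
LOAD 2  → [-1]
LOAD 2  → [-1, -1]
DUP     → [-1, -1, -1]
SUB     → [-1, 0]
GT      → [0]
PUSH 10 → [0, 10]
POP     → [0]
PUSH 8  → [0, 8]
STORE 1 → [0]
PUSH 11 → [0, 11]
SUB     → [-11]

0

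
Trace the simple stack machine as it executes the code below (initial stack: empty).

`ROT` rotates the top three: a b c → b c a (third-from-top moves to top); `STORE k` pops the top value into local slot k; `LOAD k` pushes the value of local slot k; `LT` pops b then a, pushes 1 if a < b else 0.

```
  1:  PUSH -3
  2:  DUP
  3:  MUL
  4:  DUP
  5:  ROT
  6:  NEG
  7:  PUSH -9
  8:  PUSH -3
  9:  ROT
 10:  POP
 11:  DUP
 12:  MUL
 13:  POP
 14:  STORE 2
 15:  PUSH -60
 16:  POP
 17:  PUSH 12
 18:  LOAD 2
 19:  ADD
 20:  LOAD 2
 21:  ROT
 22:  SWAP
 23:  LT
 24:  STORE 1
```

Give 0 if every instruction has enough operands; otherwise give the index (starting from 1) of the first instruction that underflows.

5

PUSH -3 : [-3]
DUP     : [-3, -3]
MUL     : [9]
DUP     : [9, 9]
ROT  — needs 3 operands, stack has 2 → underflow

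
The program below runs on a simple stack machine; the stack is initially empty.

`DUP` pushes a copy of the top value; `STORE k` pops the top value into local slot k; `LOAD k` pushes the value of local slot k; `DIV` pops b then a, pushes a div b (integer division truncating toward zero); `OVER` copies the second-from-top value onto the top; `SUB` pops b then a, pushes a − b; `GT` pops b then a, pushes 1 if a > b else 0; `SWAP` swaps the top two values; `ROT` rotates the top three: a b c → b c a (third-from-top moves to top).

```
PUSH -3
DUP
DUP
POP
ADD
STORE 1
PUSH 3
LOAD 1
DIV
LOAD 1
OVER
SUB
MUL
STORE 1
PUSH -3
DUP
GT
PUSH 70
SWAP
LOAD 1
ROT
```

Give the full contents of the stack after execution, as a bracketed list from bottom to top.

PUSH -3  -3
DUP      -3 -3
DUP      -3 -3 -3
POP      -3 -3
ADD      -6
STORE 1  (empty)
PUSH 3   3
LOAD 1   3 -6
DIV      0
LOAD 1   0 -6
OVER     0 -6 0
SUB      0 -6
MUL      0
STORE 1  (empty)
PUSH -3  -3
DUP      -3 -3
GT       0
PUSH 70  0 70
SWAP     70 0
LOAD 1   70 0 0
ROT      0 0 70

[0, 0, 70]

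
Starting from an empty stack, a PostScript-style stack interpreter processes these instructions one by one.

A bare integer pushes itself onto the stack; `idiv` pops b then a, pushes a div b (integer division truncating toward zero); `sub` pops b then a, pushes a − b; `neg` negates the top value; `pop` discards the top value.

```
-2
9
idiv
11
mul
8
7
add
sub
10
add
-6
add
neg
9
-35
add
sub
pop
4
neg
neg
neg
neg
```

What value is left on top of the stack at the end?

4

-2   → -2
9    → -2 9
idiv → 0
11   → 0 11
mul  → 0
8    → 0 8
7    → 0 8 7
add  → 0 15
sub  → -15
10   → -15 10
add  → -5
-6   → -5 -6
add  → -11
neg  → 11
9    → 11 9
-35  → 11 9 -35
add  → 11 -26
sub  → 37
pop  → (empty)
4    → 4
neg  → -4
neg  → 4
neg  → -4
neg  → 4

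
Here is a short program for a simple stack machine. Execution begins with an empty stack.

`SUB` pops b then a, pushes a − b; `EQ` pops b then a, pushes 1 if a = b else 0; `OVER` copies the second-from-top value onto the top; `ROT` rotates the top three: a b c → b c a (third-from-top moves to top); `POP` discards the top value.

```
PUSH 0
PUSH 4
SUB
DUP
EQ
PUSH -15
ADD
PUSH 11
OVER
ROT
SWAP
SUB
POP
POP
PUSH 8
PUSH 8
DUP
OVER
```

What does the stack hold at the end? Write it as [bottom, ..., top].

PUSH 0   → [0]
PUSH 4   → [0, 4]
SUB      → [-4]
DUP      → [-4, -4]
EQ       → [1]
PUSH -15 → [1, -15]
ADD      → [-14]
PUSH 11  → [-14, 11]
OVER     → [-14, 11, -14]
ROT      → [11, -14, -14]
SWAP     → [11, -14, -14]
SUB      → [11, 0]
POP      → [11]
POP      → []
PUSH 8   → [8]
PUSH 8   → [8, 8]
DUP      → [8, 8, 8]
OVER     → [8, 8, 8, 8]

[8, 8, 8, 8]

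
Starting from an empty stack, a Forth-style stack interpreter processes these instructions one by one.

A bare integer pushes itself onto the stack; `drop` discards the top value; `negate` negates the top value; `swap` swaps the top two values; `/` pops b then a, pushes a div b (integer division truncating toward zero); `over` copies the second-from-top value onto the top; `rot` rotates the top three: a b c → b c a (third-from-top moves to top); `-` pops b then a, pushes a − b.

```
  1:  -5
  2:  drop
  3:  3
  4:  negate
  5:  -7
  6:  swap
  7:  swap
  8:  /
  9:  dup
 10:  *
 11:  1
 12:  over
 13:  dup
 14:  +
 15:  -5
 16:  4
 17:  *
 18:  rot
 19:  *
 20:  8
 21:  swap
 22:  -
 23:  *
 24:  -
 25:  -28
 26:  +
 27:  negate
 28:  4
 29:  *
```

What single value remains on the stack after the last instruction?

-5      -5
drop    (empty)
3       3
negate  -3
-7      -3 -7
swap    -7 -3
swap    -3 -7
/       0
dup     0 0
*       0
1       0 1
over    0 1 0
dup     0 1 0 0
+       0 1 0
-5      0 1 0 -5
4       0 1 0 -5 4
*       0 1 0 -20
rot     0 0 -20 1
*       0 0 -20
8       0 0 -20 8
swap    0 0 8 -20
-       0 0 28
*       0 0
-       0
-28     0 -28
+       -28
negate  28
4       28 4
*       112

112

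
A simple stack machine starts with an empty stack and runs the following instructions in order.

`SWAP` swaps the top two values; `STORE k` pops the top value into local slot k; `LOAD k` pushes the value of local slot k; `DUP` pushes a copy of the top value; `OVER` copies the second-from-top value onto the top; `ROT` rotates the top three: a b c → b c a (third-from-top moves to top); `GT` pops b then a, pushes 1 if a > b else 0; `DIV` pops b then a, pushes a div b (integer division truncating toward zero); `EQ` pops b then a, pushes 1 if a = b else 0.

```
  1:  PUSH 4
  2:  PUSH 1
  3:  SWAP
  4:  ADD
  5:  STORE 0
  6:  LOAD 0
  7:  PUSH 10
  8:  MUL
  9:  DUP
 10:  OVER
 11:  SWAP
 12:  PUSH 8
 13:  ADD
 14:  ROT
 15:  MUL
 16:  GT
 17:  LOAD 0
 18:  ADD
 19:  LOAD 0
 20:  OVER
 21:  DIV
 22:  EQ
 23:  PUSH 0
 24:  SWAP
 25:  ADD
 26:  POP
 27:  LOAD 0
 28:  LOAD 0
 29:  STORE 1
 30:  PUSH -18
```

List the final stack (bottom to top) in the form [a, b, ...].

[5, -18]

PUSH 4   : 4
PUSH 1   : 4 1
SWAP     : 1 4
ADD      : 5
STORE 0  : (empty)
LOAD 0   : 5
PUSH 10  : 5 10
MUL      : 50
DUP      : 50 50
OVER     : 50 50 50
SWAP     : 50 50 50
PUSH 8   : 50 50 50 8
ADD      : 50 50 58
ROT      : 50 58 50
MUL      : 50 2900
GT       : 0
LOAD 0   : 0 5
ADD      : 5
LOAD 0   : 5 5
OVER     : 5 5 5
DIV      : 5 1
EQ       : 0
PUSH 0   : 0 0
SWAP     : 0 0
ADD      : 0
POP      : (empty)
LOAD 0   : 5
LOAD 0   : 5 5
STORE 1  : 5
PUSH -18 : 5 -18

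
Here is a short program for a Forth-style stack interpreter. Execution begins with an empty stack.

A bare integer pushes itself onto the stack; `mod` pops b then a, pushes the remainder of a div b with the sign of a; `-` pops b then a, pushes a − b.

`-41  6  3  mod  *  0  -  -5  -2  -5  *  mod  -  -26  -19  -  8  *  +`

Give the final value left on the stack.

-41 → [-41]
6   → [-41, 6]
3   → [-41, 6, 3]
mod → [-41, 0]
*   → [0]
0   → [0, 0]
-   → [0]
-5  → [0, -5]
-2  → [0, -5, -2]
-5  → [0, -5, -2, -5]
*   → [0, -5, 10]
mod → [0, -5]
-   → [5]
-26 → [5, -26]
-19 → [5, -26, -19]
-   → [5, -7]
8   → [5, -7, 8]
*   → [5, -56]
+   → [-51]

-51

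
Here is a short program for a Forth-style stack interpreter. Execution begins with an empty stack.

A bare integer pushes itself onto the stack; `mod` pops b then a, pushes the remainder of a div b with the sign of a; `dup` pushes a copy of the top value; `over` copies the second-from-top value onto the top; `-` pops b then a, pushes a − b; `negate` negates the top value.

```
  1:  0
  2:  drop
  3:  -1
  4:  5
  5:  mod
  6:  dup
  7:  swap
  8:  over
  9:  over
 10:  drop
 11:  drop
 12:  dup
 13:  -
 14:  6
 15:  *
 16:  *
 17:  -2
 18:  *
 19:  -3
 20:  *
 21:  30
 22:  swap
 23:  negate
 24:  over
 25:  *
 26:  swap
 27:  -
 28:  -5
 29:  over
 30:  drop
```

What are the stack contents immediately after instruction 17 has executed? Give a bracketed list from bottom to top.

0     [0]
drop  []
-1    [-1]
5     [-1, 5]
mod   [-1]
dup   [-1, -1]
swap  [-1, -1]
over  [-1, -1, -1]
over  [-1, -1, -1, -1]
drop  [-1, -1, -1]
drop  [-1, -1]
dup   [-1, -1, -1]
-     [-1, 0]
6     [-1, 0, 6]
*     [-1, 0]
*     [0]
-2    [0, -2]

[0, -2]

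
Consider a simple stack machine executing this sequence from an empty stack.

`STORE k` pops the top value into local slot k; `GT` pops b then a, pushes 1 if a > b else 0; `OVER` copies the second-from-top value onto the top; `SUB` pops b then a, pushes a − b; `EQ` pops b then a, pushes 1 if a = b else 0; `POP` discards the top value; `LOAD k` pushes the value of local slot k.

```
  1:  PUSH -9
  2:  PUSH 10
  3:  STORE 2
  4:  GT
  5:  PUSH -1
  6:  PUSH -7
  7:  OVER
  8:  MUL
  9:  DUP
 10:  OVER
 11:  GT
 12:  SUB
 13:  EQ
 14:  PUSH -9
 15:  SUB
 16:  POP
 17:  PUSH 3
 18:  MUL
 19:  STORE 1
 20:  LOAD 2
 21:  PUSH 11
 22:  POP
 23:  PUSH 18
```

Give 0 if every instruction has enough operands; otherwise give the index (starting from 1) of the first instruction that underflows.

PUSH -9 -> [-9]
PUSH 10 -> [-9, 10]
STORE 2 -> [-9]
GT  — needs 2 operands, stack has 1 → underflow

4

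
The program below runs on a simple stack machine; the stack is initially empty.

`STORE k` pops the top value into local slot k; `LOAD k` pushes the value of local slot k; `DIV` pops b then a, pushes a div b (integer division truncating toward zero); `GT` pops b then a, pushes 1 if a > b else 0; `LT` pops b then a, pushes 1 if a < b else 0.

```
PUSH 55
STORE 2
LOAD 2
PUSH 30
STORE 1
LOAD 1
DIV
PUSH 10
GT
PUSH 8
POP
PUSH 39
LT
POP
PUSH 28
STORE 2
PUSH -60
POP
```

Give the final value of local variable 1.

PUSH 55  : [55]
STORE 2  : []
LOAD 2   : [55]
PUSH 30  : [55, 30]
STORE 1  : [55]
LOAD 1   : [55, 30]
DIV      : [1]
PUSH 10  : [1, 10]
GT       : [0]
PUSH 8   : [0, 8]
POP      : [0]
PUSH 39  : [0, 39]
LT       : [1]
POP      : []
PUSH 28  : [28]
STORE 2  : []
PUSH -60 : [-60]
POP      : []

30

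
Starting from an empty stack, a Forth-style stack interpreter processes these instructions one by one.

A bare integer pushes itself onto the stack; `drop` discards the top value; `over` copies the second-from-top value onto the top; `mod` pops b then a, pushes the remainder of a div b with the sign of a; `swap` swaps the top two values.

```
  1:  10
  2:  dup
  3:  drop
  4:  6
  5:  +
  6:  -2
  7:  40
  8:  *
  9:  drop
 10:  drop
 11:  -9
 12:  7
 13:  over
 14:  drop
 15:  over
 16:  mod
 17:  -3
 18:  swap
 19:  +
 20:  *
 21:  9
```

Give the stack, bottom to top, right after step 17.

[-9, 7, -3]

10    10
dup   10 10
drop  10
6     10 6
+     16
-2    16 -2
40    16 -2 40
*     16 -80
drop  16
drop  (empty)
-9    -9
7     -9 7
over  -9 7 -9
drop  -9 7
over  -9 7 -9
mod   -9 7
-3    -9 7 -3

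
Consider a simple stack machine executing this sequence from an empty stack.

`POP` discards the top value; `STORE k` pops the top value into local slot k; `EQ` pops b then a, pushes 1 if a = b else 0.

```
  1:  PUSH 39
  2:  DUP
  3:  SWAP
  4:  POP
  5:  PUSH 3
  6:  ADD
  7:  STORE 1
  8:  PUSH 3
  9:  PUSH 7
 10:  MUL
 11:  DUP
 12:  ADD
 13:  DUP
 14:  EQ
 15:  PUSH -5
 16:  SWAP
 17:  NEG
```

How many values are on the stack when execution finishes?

2

PUSH 39  [39]
DUP      [39, 39]
SWAP     [39, 39]
POP      [39]
PUSH 3   [39, 3]
ADD      [42]
STORE 1  []
PUSH 3   [3]
PUSH 7   [3, 7]
MUL      [21]
DUP      [21, 21]
ADD      [42]
DUP      [42, 42]
EQ       [1]
PUSH -5  [1, -5]
SWAP     [-5, 1]
NEG      [-5, -1]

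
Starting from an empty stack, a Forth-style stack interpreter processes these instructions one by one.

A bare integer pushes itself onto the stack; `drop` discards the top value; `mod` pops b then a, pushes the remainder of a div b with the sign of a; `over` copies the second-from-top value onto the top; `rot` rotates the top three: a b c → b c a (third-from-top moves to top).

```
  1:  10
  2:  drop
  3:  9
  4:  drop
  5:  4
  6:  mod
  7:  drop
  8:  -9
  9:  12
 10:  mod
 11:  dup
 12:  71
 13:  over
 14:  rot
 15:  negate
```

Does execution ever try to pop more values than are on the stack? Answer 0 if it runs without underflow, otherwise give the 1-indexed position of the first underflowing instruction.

10   → 10
drop → (empty)
9    → 9
drop → (empty)
4    → 4
mod  — needs 2 operands, stack has 1 → underflow

6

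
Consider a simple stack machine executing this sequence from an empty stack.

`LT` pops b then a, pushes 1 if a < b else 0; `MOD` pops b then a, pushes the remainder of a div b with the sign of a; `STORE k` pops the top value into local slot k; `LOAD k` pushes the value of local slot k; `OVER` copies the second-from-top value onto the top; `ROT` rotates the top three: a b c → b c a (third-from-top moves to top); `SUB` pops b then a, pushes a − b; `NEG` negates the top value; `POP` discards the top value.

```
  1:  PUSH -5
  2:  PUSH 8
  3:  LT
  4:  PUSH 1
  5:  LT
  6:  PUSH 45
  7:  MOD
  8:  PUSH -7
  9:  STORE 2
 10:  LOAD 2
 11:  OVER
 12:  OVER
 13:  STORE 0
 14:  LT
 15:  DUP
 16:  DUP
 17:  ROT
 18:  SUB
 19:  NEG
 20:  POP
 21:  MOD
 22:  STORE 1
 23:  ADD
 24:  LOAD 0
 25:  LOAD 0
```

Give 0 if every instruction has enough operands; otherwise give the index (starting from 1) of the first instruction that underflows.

23

PUSH -5  -5
PUSH 8   -5 8
LT       1
PUSH 1   1 1
LT       0
PUSH 45  0 45
MOD      0
PUSH -7  0 -7
STORE 2  0
LOAD 2   0 -7
OVER     0 -7 0
OVER     0 -7 0 -7
STORE 0  0 -7 0
LT       0 1
DUP      0 1 1
DUP      0 1 1 1
ROT      0 1 1 1
SUB      0 1 0
NEG      0 1 0
POP      0 1
MOD      0
STORE 1  (empty)
ADD  — needs 2 operands, stack has 0 → underflow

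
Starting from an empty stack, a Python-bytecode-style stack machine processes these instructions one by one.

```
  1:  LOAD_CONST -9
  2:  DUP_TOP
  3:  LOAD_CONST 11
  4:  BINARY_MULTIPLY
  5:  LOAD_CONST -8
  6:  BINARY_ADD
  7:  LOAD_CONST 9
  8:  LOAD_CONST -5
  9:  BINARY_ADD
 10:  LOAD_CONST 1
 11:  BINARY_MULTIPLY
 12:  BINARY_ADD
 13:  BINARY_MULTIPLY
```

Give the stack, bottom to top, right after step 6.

LOAD_CONST -9    -9
DUP_TOP          -9 -9
LOAD_CONST 11    -9 -9 11
BINARY_MULTIPLY  -9 -99
LOAD_CONST -8    -9 -99 -8
BINARY_ADD       -9 -107

[-9, -107]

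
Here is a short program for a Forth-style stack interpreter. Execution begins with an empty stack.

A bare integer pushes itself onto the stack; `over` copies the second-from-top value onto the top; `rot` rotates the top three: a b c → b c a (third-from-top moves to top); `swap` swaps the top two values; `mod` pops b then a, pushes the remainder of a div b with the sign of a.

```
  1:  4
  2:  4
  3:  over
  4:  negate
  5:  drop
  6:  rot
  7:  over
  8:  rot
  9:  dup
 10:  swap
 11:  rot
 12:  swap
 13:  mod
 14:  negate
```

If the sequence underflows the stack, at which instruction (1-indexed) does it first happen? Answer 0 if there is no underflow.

6

4      → 4
4      → 4 4
over   → 4 4 4
negate → 4 4 -4
drop   → 4 4
rot  — needs 3 operands, stack has 2 → underflow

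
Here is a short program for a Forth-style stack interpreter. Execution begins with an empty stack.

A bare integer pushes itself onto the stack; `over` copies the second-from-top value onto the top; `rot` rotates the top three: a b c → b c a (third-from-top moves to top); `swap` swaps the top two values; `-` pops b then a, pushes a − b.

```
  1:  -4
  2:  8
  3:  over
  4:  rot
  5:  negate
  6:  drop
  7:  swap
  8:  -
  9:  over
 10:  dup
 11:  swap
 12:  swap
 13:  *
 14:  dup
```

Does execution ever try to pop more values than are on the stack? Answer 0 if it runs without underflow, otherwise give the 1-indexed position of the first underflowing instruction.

9

-4     → [-4]
8      → [-4, 8]
over   → [-4, 8, -4]
rot    → [8, -4, -4]
negate → [8, -4, 4]
drop   → [8, -4]
swap   → [-4, 8]
-      → [-12]
over  — needs 2 operands, stack has 1 → underflow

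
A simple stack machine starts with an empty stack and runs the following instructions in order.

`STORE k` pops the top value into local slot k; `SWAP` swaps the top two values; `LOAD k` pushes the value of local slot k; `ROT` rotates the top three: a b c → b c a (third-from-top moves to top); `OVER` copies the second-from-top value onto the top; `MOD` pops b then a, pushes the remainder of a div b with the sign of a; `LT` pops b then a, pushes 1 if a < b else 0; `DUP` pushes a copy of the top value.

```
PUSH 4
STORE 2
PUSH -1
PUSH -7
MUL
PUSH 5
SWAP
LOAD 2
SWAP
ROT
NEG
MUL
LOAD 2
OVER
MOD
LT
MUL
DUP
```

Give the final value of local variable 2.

4

PUSH 4   [4]
STORE 2  []
PUSH -1  [-1]
PUSH -7  [-1, -7]
MUL      [7]
PUSH 5   [7, 5]
SWAP     [5, 7]
LOAD 2   [5, 7, 4]
SWAP     [5, 4, 7]
ROT      [4, 7, 5]
NEG      [4, 7, -5]
MUL      [4, -35]
LOAD 2   [4, -35, 4]
OVER     [4, -35, 4, -35]
MOD      [4, -35, 4]
LT       [4, 1]
MUL      [4]
DUP      [4, 4]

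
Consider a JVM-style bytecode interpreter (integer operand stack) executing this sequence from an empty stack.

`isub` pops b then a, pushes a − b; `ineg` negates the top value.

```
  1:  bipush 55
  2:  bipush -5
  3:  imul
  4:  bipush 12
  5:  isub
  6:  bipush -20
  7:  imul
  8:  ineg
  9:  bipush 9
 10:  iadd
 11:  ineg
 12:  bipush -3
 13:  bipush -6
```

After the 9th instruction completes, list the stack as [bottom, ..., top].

[-5740, 9]

bipush 55  -> 55
bipush -5  -> 55 -5
imul       -> -275
bipush 12  -> -275 12
isub       -> -287
bipush -20 -> -287 -20
imul       -> 5740
ineg       -> -5740
bipush 9   -> -5740 9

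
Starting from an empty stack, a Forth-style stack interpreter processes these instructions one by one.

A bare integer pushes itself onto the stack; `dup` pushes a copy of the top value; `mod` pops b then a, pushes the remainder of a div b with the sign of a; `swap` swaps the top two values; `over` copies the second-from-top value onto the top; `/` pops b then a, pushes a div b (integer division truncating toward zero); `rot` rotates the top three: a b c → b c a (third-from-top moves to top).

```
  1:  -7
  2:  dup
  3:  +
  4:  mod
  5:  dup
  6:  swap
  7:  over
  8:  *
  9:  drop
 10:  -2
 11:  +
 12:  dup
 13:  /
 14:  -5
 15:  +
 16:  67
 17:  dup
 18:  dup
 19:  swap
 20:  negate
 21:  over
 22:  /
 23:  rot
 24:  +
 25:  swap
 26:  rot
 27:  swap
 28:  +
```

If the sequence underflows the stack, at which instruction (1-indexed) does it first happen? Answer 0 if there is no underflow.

4

-7  → [-7]
dup → [-7, -7]
+   → [-14]
mod  — needs 2 operands, stack has 1 → underflow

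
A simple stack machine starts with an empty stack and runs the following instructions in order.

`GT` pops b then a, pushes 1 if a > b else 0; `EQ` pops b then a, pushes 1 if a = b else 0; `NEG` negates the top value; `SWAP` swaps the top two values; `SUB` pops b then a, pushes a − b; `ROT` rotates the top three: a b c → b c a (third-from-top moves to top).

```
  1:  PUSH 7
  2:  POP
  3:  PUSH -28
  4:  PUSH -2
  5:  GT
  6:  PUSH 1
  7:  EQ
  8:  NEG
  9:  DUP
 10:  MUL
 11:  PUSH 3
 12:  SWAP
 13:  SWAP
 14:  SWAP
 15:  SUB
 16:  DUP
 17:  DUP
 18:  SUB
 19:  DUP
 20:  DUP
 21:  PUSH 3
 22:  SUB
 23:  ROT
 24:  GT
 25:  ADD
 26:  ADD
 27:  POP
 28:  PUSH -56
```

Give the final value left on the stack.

PUSH 7   : 7
POP      : (empty)
PUSH -28 : -28
PUSH -2  : -28 -2
GT       : 0
PUSH 1   : 0 1
EQ       : 0
NEG      : 0
DUP      : 0 0
MUL      : 0
PUSH 3   : 0 3
SWAP     : 3 0
SWAP     : 0 3
SWAP     : 3 0
SUB      : 3
DUP      : 3 3
DUP      : 3 3 3
SUB      : 3 0
DUP      : 3 0 0
DUP      : 3 0 0 0
PUSH 3   : 3 0 0 0 3
SUB      : 3 0 0 -3
ROT      : 3 0 -3 0
GT       : 3 0 0
ADD      : 3 0
ADD      : 3
POP      : (empty)
PUSH -56 : -56

-56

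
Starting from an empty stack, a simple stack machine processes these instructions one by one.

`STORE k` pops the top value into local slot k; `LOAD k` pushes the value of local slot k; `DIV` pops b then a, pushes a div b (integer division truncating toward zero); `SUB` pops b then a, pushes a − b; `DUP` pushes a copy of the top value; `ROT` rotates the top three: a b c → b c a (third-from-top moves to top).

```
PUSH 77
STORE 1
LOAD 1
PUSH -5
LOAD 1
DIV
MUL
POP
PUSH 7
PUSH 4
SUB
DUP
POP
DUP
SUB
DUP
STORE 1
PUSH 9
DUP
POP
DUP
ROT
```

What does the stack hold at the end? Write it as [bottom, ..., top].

PUSH 77 -> 77
STORE 1 -> (empty)
LOAD 1  -> 77
PUSH -5 -> 77 -5
LOAD 1  -> 77 -5 77
DIV     -> 77 0
MUL     -> 0
POP     -> (empty)
PUSH 7  -> 7
PUSH 4  -> 7 4
SUB     -> 3
DUP     -> 3 3
POP     -> 3
DUP     -> 3 3
SUB     -> 0
DUP     -> 0 0
STORE 1 -> 0
PUSH 9  -> 0 9
DUP     -> 0 9 9
POP     -> 0 9
DUP     -> 0 9 9
ROT     -> 9 9 0

[9, 9, 0]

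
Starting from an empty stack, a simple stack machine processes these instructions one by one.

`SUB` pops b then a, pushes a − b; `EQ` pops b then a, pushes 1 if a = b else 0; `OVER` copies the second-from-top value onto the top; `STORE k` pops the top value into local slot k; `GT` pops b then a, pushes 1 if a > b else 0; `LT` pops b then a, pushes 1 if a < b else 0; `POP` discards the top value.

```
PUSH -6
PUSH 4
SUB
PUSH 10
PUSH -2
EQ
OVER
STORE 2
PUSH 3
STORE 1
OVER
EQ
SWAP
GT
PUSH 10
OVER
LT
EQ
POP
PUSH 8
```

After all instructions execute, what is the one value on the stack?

PUSH -6 → -6
PUSH 4  → -6 4
SUB     → -10
PUSH 10 → -10 10
PUSH -2 → -10 10 -2
EQ      → -10 0
OVER    → -10 0 -10
STORE 2 → -10 0
PUSH 3  → -10 0 3
STORE 1 → -10 0
OVER    → -10 0 -10
EQ      → -10 0
SWAP    → 0 -10
GT      → 1
PUSH 10 → 1 10
OVER    → 1 10 1
LT      → 1 0
EQ      → 0
POP     → (empty)
PUSH 8  → 8

8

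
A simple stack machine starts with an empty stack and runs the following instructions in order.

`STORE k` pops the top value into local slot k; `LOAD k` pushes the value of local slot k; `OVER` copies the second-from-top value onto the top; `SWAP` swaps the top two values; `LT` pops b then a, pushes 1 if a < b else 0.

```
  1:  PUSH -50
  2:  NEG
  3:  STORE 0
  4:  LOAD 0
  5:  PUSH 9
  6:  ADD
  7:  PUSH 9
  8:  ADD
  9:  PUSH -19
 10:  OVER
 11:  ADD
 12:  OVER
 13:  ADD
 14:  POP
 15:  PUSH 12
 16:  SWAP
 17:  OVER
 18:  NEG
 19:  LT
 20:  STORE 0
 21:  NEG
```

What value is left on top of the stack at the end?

PUSH -50 : [-50]
NEG      : [50]
STORE 0  : []
LOAD 0   : [50]
PUSH 9   : [50, 9]
ADD      : [59]
PUSH 9   : [59, 9]
ADD      : [68]
PUSH -19 : [68, -19]
OVER     : [68, -19, 68]
ADD      : [68, 49]
OVER     : [68, 49, 68]
ADD      : [68, 117]
POP      : [68]
PUSH 12  : [68, 12]
SWAP     : [12, 68]
OVER     : [12, 68, 12]
NEG      : [12, 68, -12]
LT       : [12, 0]
STORE 0  : [12]
NEG      : [-12]

-12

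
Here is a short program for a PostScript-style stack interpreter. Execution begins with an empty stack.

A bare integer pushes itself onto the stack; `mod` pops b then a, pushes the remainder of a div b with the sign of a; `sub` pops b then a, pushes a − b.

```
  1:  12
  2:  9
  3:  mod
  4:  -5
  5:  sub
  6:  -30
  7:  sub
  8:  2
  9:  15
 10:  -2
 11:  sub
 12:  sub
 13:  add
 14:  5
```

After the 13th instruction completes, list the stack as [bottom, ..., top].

12   [12]
9    [12, 9]
mod  [3]
-5   [3, -5]
sub  [8]
-30  [8, -30]
sub  [38]
2    [38, 2]
15   [38, 2, 15]
-2   [38, 2, 15, -2]
sub  [38, 2, 17]
sub  [38, -15]
add  [23]

[23]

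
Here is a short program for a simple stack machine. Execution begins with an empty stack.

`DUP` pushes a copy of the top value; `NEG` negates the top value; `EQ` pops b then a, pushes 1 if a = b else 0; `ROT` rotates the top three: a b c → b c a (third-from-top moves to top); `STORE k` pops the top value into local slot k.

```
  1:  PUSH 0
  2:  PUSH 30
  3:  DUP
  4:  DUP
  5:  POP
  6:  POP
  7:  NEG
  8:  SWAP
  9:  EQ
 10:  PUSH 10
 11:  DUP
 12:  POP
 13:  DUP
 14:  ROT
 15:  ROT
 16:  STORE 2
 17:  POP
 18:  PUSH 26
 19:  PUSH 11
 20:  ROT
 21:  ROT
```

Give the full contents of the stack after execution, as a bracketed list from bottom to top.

[11, 10, 26]

PUSH 0  : [0]
PUSH 30 : [0, 30]
DUP     : [0, 30, 30]
DUP     : [0, 30, 30, 30]
POP     : [0, 30, 30]
POP     : [0, 30]
NEG     : [0, -30]
SWAP    : [-30, 0]
EQ      : [0]
PUSH 10 : [0, 10]
DUP     : [0, 10, 10]
POP     : [0, 10]
DUP     : [0, 10, 10]
ROT     : [10, 10, 0]
ROT     : [10, 0, 10]
STORE 2 : [10, 0]
POP     : [10]
PUSH 26 : [10, 26]
PUSH 11 : [10, 26, 11]
ROT     : [26, 11, 10]
ROT     : [11, 10, 26]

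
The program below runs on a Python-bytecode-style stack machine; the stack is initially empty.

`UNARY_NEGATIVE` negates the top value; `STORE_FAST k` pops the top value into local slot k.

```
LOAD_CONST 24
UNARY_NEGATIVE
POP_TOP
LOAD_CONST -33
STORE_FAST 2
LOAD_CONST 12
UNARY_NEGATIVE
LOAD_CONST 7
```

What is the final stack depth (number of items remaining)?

LOAD_CONST 24  → [24]
UNARY_NEGATIVE → [-24]
POP_TOP        → []
LOAD_CONST -33 → [-33]
STORE_FAST 2   → []
LOAD_CONST 12  → [12]
UNARY_NEGATIVE → [-12]
LOAD_CONST 7   → [-12, 7]

2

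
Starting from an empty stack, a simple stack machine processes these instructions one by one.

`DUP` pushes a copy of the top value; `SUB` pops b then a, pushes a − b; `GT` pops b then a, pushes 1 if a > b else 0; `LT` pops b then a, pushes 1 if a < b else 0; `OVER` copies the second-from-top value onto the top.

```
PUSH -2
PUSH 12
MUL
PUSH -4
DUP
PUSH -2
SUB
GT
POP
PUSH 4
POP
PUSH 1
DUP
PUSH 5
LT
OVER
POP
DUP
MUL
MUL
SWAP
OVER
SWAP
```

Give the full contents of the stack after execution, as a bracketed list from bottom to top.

PUSH -2  -2
PUSH 12  -2 12
MUL      -24
PUSH -4  -24 -4
DUP      -24 -4 -4
PUSH -2  -24 -4 -4 -2
SUB      -24 -4 -2
GT       -24 0
POP      -24
PUSH 4   -24 4
POP      -24
PUSH 1   -24 1
DUP      -24 1 1
PUSH 5   -24 1 1 5
LT       -24 1 1
OVER     -24 1 1 1
POP      -24 1 1
DUP      -24 1 1 1
MUL      -24 1 1
MUL      -24 1
SWAP     1 -24
OVER     1 -24 1
SWAP     1 1 -24

[1, 1, -24]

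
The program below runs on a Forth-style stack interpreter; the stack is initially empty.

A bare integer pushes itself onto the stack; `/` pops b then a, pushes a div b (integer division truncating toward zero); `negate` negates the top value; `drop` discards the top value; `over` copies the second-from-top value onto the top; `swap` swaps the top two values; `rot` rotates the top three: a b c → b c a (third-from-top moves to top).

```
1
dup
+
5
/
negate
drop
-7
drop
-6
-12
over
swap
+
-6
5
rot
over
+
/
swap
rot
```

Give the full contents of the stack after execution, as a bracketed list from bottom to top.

[0, -6, -6]

1      → 1
dup    → 1 1
+      → 2
5      → 2 5
/      → 0
negate → 0
drop   → (empty)
-7     → -7
drop   → (empty)
-6     → -6
-12    → -6 -12
over   → -6 -12 -6
swap   → -6 -6 -12
+      → -6 -18
-6     → -6 -18 -6
5      → -6 -18 -6 5
rot    → -6 -6 5 -18
over   → -6 -6 5 -18 5
+      → -6 -6 5 -13
/      → -6 -6 0
swap   → -6 0 -6
rot    → 0 -6 -6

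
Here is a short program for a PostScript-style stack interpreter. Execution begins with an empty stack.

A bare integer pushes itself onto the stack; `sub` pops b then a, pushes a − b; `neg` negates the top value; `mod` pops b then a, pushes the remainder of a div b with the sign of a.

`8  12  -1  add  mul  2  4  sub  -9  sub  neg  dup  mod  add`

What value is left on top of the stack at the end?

8   → [8]
12  → [8, 12]
-1  → [8, 12, -1]
add → [8, 11]
mul → [88]
2   → [88, 2]
4   → [88, 2, 4]
sub → [88, -2]
-9  → [88, -2, -9]
sub → [88, 7]
neg → [88, -7]
dup → [88, -7, -7]
mod → [88, 0]
add → [88]

88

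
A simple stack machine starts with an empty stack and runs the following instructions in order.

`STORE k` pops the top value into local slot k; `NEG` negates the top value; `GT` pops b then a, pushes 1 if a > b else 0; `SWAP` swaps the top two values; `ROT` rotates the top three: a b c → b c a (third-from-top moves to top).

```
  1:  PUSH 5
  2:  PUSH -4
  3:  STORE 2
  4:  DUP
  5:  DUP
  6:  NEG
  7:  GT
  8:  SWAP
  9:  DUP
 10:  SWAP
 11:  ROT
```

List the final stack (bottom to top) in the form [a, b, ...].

[5, 5, 1]

PUSH 5  → 5
PUSH -4 → 5 -4
STORE 2 → 5
DUP     → 5 5
DUP     → 5 5 5
NEG     → 5 5 -5
GT      → 5 1
SWAP    → 1 5
DUP     → 1 5 5
SWAP    → 1 5 5
ROT     → 5 5 1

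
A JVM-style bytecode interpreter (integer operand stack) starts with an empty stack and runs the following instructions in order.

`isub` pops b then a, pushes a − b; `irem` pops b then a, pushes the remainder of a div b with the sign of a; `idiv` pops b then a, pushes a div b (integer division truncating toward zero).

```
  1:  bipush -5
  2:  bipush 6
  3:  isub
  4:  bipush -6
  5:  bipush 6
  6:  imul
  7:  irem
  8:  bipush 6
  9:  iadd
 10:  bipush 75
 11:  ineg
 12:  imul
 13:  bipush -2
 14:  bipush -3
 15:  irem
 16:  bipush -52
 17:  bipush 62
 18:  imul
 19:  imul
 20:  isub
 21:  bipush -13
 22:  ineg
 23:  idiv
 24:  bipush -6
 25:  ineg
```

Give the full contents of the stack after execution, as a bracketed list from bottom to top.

bipush -5  -> [-5]
bipush 6   -> [-5, 6]
isub       -> [-11]
bipush -6  -> [-11, -6]
bipush 6   -> [-11, -6, 6]
imul       -> [-11, -36]
irem       -> [-11]
bipush 6   -> [-11, 6]
iadd       -> [-5]
bipush 75  -> [-5, 75]
ineg       -> [-5, -75]
imul       -> [375]
bipush -2  -> [375, -2]
bipush -3  -> [375, -2, -3]
irem       -> [375, -2]
bipush -52 -> [375, -2, -52]
bipush 62  -> [375, -2, -52, 62]
imul       -> [375, -2, -3224]
imul       -> [375, 6448]
isub       -> [-6073]
bipush -13 -> [-6073, -13]
ineg       -> [-6073, 13]
idiv       -> [-467]
bipush -6  -> [-467, -6]
ineg       -> [-467, 6]

[-467, 6]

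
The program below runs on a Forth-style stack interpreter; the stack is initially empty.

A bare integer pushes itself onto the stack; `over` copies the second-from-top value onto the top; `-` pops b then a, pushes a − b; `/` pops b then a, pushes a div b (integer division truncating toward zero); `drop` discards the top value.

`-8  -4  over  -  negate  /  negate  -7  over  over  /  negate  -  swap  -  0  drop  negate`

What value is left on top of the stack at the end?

5

-8      -8
-4      -8 -4
over    -8 -4 -8
-       -8 4
negate  -8 -4
/       2
negate  -2
-7      -2 -7
over    -2 -7 -2
over    -2 -7 -2 -7
/       -2 -7 0
negate  -2 -7 0
-       -2 -7
swap    -7 -2
-       -5
0       -5 0
drop    -5
negate  5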